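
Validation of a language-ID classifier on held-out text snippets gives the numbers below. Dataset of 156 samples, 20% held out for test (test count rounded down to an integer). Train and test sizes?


Test = ⌊156·20/100⌋ = 31
Train = 156 - 31 = 125

Train: 125, Test: 31


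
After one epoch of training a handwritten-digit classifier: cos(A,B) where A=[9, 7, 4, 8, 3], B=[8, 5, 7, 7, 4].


A·B = 9·8 + 7·5 + 4·7 + 8·7 + 3·4 = 203
‖A‖ = √219 = 14.7986, ‖B‖ = √203 = 14.2478
cos = 203/(√219·√203) = 203/√44457 = 0.9628

0.9628


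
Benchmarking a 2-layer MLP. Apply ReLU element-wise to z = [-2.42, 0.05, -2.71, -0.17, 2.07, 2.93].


ReLU(-2.42) = max(0, -2.42) = 0.0
ReLU(0.05) = max(0, 0.05) = 0.05
ReLU(-2.71) = max(0, -2.71) = 0.0
ReLU(-0.17) = max(0, -0.17) = 0.0
ReLU(2.07) = max(0, 2.07) = 2.07
ReLU(2.93) = max(0, 2.93) = 2.93
result = [0.0, 0.05, 0.0, 0.0, 2.07, 2.93]

[0.0, 0.05, 0.0, 0.0, 2.07, 2.93]


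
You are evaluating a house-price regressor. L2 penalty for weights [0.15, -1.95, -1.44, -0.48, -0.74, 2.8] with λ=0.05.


‖w‖₂² = (0.15)² + (-1.95)² + (-1.44)² + (-0.48)² + (-0.74)² + (2.8)²
     = 0.0225 + 3.8025 + 2.0736 + 0.2304 + 0.5476 + 7.84
     = 14.5166
λ·‖w‖₂² = 0.05·14.5166 = 0.72583

0.72583


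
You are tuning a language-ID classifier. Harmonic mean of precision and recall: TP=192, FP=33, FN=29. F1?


Precision = 192/225 = 0.8533
Recall = 192/221 = 0.8688
F1 = 2·P·R/(P+R) = 2·TP/(2·TP+FP+FN) = 384/(384+33+29) = 384/446 = 0.861

0.861


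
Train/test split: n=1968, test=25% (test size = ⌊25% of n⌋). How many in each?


Test = ⌊1968·25/100⌋ = 492
Train = 1968 - 492 = 1476

Train: 1476, Test: 492


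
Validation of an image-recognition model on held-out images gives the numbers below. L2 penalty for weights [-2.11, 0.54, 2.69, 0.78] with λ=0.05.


‖w‖₂² = (-2.11)² + (0.54)² + (2.69)² + (0.78)²
     = 4.4521 + 0.2916 + 7.2361 + 0.6084
     = 12.5882
λ·‖w‖₂² = 0.05·12.5882 = 0.62941

0.62941


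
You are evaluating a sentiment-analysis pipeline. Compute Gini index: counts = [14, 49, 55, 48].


Probabilities: [14/166, 49/166, 55/166, 48/166] ≈ [0.0843, 0.2952, 0.3313, 0.2892]
Σpᵢ² = (196 + 2401 + 3025 + 2304)/166² = 7926/27556
Gini = 1 - Σpᵢ² = 1 - 7926/27556 = 0.7124

0.7124


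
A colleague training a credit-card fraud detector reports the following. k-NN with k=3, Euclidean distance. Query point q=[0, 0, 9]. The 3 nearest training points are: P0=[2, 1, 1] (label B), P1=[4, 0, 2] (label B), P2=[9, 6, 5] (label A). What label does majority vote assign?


d(q,P0) = 8.3066  (label B)
d(q,P1) = 8.0623  (label B)
d(q,P2) = 11.5326  (label A)
Votes: A=1, B=2
Majority → B

B


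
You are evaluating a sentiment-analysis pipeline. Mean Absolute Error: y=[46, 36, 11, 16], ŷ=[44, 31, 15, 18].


Absolute errors: |46-44|=2, |36-31|=5, |11-15|=4, |16-18|=2
Sum = 13
MAE = 13/4 = 13/4

13/4


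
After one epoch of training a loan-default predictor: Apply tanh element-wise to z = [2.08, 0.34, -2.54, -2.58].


tanh(2.08) = 0.9693
tanh(0.34) = 0.3275
tanh(-2.54) = -0.9876
tanh(-2.58) = -0.9886
result = [0.9693, 0.3275, -0.9876, -0.9886]

[0.9693, 0.3275, -0.9876, -0.9886]


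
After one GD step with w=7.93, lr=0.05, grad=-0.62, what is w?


w_new = w - α·∇
= 7.93 - 0.05·-0.62
= 7.93 + 0.031
= 7.961

7.961


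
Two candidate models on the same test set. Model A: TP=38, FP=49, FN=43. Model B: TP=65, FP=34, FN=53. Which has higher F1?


Model A: P=38/87=0.4368, R=38/81=0.4691, F1=2PR/(P+R)=2TP/(2TP+FP+FN)=76/168=0.4524
Model B: P=65/99=0.6566, R=65/118=0.5508, F1=2PR/(P+R)=2TP/(2TP+FP+FN)=130/217=0.5991
0.4524 < 0.5991 → Model B

Model B


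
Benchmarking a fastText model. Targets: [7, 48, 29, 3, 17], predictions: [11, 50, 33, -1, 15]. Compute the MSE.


Squared errors: (7-11)²=16, (48-50)²=4, (29-33)²=16, (3+ 1)²=16, (17-15)²=4
Sum = 56
MSE = 56/5 = 56/5

56/5


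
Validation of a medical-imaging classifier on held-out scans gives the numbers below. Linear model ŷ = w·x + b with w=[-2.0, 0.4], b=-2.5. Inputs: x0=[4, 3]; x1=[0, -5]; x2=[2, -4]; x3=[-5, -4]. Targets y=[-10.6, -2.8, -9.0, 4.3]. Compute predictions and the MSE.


ŷ0 = (-2.0)·(4) + (0.4)·(3) - 2.5 = -9.3
ŷ1 = (-2.0)·(0) + (0.4)·(-5) - 2.5 = -4.5
ŷ2 = (-2.0)·(2) + (0.4)·(-4) - 2.5 = -8.1
ŷ3 = (-2.0)·(-5) + (0.4)·(-4) - 2.5 = 5.9
errors² = [1.69, 2.89, 0.81, 2.56]
MSE = 7.9500/4 = 1.9875

1.9875


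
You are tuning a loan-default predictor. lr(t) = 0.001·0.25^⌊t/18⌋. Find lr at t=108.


n_drops = ⌊108/18⌋ = 6
lr = 0.001·0.25^6 = 0.001·0.000244140625 = 0.000000244140625

0.000000244140625


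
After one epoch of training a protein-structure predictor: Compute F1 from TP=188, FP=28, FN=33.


Precision = 188/216 = 0.8704
Recall = 188/221 = 0.8507
F1 = 2·P·R/(P+R) = 2·TP/(2·TP+FP+FN) = 376/(376+28+33) = 376/437 = 0.8604

0.8604


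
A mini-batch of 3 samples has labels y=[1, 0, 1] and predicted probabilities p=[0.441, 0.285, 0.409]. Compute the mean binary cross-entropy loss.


L[0] = -ln(0.441) = 0.8187
L[1] = -ln(1-0.285) = -ln(0.715) = 0.3355
L[2] = -ln(0.409) = 0.894
mean = (0.8187 + 0.3355 + 0.894)/3 = 0.6827

0.6827


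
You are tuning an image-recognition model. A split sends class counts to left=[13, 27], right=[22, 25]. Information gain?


Parent = [35, 52], H_parent = 0.9723
H_left = 0.9097 (n=40), H_right = 0.9971 (n=47)
H_children = (40/87)·0.9097 + (47/87)·0.9971 = 0.9569
IG = 0.9723 - 0.9569 = 0.0154

0.0154


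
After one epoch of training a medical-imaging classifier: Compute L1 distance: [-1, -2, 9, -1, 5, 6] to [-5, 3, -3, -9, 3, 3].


d = |-1+ 5| + |-2-3| + |9+ 3| + |-1+ 9| + |5-3| + |6-3|
  = 4 + 5 + 12 + 8 + 2 + 3
  = 34

34


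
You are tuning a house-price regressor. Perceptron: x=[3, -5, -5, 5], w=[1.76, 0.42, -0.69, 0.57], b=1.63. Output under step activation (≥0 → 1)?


z = (3)·(1.76) + (-5)·(0.42) + (-5)·(-0.69) + (5)·(0.57) + 1.63
  = 11.11
step(z) = 1 (z≥0)

1


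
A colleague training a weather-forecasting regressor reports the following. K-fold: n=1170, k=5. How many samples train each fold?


Fold size = 1170/5 = 234
Training per fold = 1170 - 234 = 936

936


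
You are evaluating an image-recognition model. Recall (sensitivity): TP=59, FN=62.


Recall = TP/(TP+FN)
= 59/(59+62)
= 59/121 = 48.76%

48.76%


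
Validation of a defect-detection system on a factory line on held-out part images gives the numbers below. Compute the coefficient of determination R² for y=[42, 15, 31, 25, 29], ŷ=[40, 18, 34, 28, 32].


ȳ = 28.4
SS_res = Σ(y-ŷ)² = 40
SS_tot = Σ(y-ȳ)² = 383.2
R² = 1 - SS_res/SS_tot = 1 - 0.1044 = 0.8956

0.8956


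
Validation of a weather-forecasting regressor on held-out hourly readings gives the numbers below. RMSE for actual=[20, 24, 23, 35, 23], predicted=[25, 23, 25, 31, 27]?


MSE = 62/5 = 12.4
RMSE = √(62/5) = 3.5214

3.5214


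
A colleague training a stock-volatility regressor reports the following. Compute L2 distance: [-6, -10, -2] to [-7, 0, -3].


d = √((-6+ 7)² + (-10-0)² + (-2+ 3)²)
  = √(1 + 100 + 1)
  = √102 = 10.0995

10.0995


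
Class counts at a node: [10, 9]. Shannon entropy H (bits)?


Probabilities: [10/19, 9/19] ≈ [0.5263, 0.4737]
H = -((10/19)·log₂(10/19) + (9/19)·log₂(9/19))
  = 0.998 bits

0.998 bits


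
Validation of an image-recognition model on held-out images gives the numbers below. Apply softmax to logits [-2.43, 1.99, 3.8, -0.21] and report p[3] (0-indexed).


Exponentials: e^-2.43=0.088, e^1.99=7.3155, e^3.8=44.7012, e^-0.21=0.8106
Sum = 52.9153
Softmax = [0.0017, 0.1382, 0.8448, 0.0153]
p[3] = 0.8106/52.9153 = 0.0153

0.0153


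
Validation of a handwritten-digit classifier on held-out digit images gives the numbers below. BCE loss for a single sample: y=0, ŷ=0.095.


BCE = -[y·ln(p) + (1-y)·ln(1-p)]
= -0 - 1·ln(1-0.095)
= -ln(0.905) = 0.0998

0.0998


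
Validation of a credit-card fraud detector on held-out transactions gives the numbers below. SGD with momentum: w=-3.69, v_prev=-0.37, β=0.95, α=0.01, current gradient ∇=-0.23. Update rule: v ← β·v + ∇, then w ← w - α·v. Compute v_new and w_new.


v_new = 0.95·-0.37 - 0.23 = -0.3515 - 0.23 = -0.5815
w_new = -3.69 - 0.01·-0.5815 = -3.69 + 0.005815 = -3.684185

v_new=-0.5815, w_new=-3.684185


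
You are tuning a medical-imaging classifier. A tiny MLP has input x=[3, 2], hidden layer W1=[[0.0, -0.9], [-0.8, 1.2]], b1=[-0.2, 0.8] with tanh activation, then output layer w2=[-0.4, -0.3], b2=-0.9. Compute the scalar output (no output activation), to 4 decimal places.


z1[0] = (0.0)·(3) + (-0.9)·(2) - 0.2 = -2.0
z1[1] = (-0.8)·(3) + (1.2)·(2) + 0.8 = 0.8
h = tanh(z1) = [-0.964, 0.664]
output = (-0.4)·(-0.964) + (-0.3)·(0.664) - 0.9 = -0.7136

-0.7136


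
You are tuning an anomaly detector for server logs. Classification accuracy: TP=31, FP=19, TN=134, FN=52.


Accuracy = (TP+TN)/(TP+TN+FP+FN)
= (31+134)/(236)
= 165/236 = 69.92%

69.92%


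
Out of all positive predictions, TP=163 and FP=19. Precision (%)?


Precision = TP/(TP+FP)
= 163/(163+19)
= 163/182 = 89.56%

89.56%


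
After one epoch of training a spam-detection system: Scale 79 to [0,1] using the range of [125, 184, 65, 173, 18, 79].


min=18, max=184
(79-18)/(184-18) = 61/166 = 0.3675

0.3675


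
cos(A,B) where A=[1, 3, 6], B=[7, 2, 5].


A·B = 1·7 + 3·2 + 6·5 = 43
‖A‖ = √46 = 6.7823, ‖B‖ = √78 = 8.8318
cos = 43/(√46·√78) = 43/√3588 = 0.7179

0.7179


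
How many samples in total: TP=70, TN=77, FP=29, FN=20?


Total = TP + TN + FP + FN
= 70 + 77 + 29 + 20
= 196
(Predicted positive: 99, predicted negative: 97)

196


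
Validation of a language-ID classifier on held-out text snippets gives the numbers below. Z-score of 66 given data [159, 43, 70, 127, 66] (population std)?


μ = 93, σ = 43.0581
z = (66 - 93)/43.0581 = -0.6271

-0.6271


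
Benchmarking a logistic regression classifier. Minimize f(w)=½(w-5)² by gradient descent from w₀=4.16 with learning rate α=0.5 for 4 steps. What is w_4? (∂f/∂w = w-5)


step 1: grad = 4.16-5 = -0.84; w = 4.16 - 0.5·(-0.84) = 4.58
step 2: grad = 4.58-5 = -0.42; w = 4.58 - 0.5·(-0.42) = 4.79
step 3: grad = 4.79-5 = -0.21; w = 4.79 - 0.5·(-0.21) = 4.895
step 4: grad = 4.895-5 = -0.105; w = 4.895 - 0.5·(-0.105) = 4.9475

4.9475


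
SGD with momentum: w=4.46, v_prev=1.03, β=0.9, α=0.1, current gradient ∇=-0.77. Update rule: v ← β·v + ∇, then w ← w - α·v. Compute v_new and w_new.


v_new = 0.9·1.03 - 0.77 = 0.927 - 0.77 = 0.157
w_new = 4.46 - 0.1·0.157 = 4.46 - 0.0157 = 4.4443

v_new=0.157, w_new=4.4443


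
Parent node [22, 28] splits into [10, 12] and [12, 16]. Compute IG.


Parent = [22, 28], H_parent = 0.9896
H_left = 0.994 (n=22), H_right = 0.9852 (n=28)
H_children = (22/50)·0.994 + (28/50)·0.9852 = 0.9891
IG = 0.9896 - 0.9891 = 0.0005

0.0005


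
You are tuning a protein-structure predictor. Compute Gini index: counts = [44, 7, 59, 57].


Probabilities: [44/167, 7/167, 59/167, 57/167] ≈ [0.2635, 0.0419, 0.3533, 0.3413]
Σpᵢ² = (1936 + 49 + 3481 + 3249)/167² = 8715/27889
Gini = 1 - Σpᵢ² = 1 - 8715/27889 = 0.6875

0.6875


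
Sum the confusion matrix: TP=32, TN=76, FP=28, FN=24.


Total = TP + TN + FP + FN
= 32 + 76 + 28 + 24
= 160
(Predicted positive: 60, predicted negative: 100)

160


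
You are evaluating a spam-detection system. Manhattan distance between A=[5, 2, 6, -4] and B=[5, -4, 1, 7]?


d = |5-5| + |2+ 4| + |6-1| + |-4-7|
  = 0 + 6 + 5 + 11
  = 22

22


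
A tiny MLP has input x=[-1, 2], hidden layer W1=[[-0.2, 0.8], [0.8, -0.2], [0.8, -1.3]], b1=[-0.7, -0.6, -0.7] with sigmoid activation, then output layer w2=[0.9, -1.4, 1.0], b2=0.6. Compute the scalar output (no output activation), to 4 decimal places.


z1[0] = (-0.2)·(-1) + (0.8)·(2) - 0.7 = 1.1
z1[1] = (0.8)·(-1) + (-0.2)·(2) - 0.6 = -1.8
z1[2] = (0.8)·(-1) + (-1.3)·(2) - 0.7 = -4.1
h = sigmoid(z1) = [0.7503, 0.1419, 0.0163]
output = (0.9)·(0.7503) + (-1.4)·(0.1419) + (1.0)·(0.0163) + 0.6 = 1.0929

1.0929


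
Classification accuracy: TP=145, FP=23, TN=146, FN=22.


Accuracy = (TP+TN)/(TP+TN+FP+FN)
= (145+146)/(336)
= 291/336 = 86.61%

86.61%


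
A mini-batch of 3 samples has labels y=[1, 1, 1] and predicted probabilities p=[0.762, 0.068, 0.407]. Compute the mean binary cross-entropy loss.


L[0] = -ln(0.762) = 0.2718
L[1] = -ln(0.068) = 2.6882
L[2] = -ln(0.407) = 0.8989
mean = (0.2718 + 2.6882 + 0.8989)/3 = 1.2863

1.2863


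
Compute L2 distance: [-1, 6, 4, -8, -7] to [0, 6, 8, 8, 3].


d = √((-1-0)² + (6-6)² + (4-8)² + (-8-8)² + (-7-3)²)
  = √(1 + 0 + 16 + 256 + 100)
  = √373 = 19.3132

19.3132


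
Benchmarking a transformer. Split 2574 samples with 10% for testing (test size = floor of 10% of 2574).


Test = ⌊2574·10/100⌋ = 257
Train = 2574 - 257 = 2317

Train: 2317, Test: 257


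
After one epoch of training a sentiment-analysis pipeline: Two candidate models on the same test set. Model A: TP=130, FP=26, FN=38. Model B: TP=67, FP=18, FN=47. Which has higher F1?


Model A: P=130/156=0.8333, R=130/168=0.7738, F1=2PR/(P+R)=2TP/(2TP+FP+FN)=260/324=0.8025
Model B: P=67/85=0.7882, R=67/114=0.5877, F1=2PR/(P+R)=2TP/(2TP+FP+FN)=134/199=0.6734
0.8025 > 0.6734 → Model A

Model A


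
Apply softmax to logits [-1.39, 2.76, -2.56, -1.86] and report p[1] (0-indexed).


Exponentials: e^-1.39=0.2491, e^2.76=15.7998, e^-2.56=0.0773, e^-1.86=0.1557
Sum = 16.2819
Softmax = [0.0153, 0.9704, 0.0047, 0.0096]
p[1] = 15.7998/16.2819 = 0.9704

0.9704


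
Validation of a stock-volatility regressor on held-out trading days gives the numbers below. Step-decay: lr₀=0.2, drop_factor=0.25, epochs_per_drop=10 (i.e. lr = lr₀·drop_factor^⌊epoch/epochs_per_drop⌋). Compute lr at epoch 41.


n_drops = ⌊41/10⌋ = 4
lr = 0.2·0.25^4 = 0.2·0.00390625 = 0.00078125

0.00078125


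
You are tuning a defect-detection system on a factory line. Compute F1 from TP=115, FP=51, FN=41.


Precision = 115/166 = 0.6928
Recall = 115/156 = 0.7372
F1 = 2·P·R/(P+R) = 2·TP/(2·TP+FP+FN) = 230/(230+51+41) = 230/322 = 0.7143

0.7143


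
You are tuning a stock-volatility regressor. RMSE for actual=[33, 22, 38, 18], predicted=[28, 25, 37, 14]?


MSE = 51/4 = 12.75
RMSE = √(51/4) = 3.5707

3.5707


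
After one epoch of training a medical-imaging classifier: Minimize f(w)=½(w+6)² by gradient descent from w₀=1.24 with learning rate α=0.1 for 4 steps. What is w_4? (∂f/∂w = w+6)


step 1: grad = 1.24+6 = 7.24; w = 1.24 - 0.1·(7.24) = 0.516
step 2: grad = 0.516+6 = 6.516; w = 0.516 - 0.1·(6.516) = -0.1356
step 3: grad = -0.1356+6 = 5.8644; w = -0.1356 - 0.1·(5.8644) = -0.72204
step 4: grad = -0.72204+6 = 5.27796; w = -0.72204 - 0.1·(5.27796) = -1.249836

-1.249836


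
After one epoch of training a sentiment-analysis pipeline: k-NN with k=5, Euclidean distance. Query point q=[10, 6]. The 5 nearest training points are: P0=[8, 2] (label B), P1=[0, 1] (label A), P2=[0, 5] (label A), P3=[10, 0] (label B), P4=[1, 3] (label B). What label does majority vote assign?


d(q,P0) = 4.4721  (label B)
d(q,P1) = 11.1803  (label A)
d(q,P2) = 10.0499  (label A)
d(q,P3) = 6.0  (label B)
d(q,P4) = 9.4868  (label B)
Votes: A=2, B=3
Majority → B

B


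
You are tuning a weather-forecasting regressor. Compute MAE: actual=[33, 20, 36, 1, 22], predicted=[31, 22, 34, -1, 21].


Absolute errors: |33-31|=2, |20-22|=2, |36-34|=2, |1+ 1|=2, |22-21|=1
Sum = 9
MAE = 9/5 = 9/5

9/5


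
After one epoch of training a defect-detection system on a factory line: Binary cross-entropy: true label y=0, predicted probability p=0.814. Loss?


BCE = -[y·ln(p) + (1-y)·ln(1-p)]
= -0 - 1·ln(1-0.814)
= -ln(0.186) = 1.682

1.682


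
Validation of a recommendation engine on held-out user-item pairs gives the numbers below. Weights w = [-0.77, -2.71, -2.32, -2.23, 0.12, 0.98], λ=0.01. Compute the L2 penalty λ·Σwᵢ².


‖w‖₂² = (-0.77)² + (-2.71)² + (-2.32)² + (-2.23)² + (0.12)² + (0.98)²
     = 0.5929 + 7.3441 + 5.3824 + 4.9729 + 0.0144 + 0.9604
     = 19.2671
λ·‖w‖₂² = 0.01·19.2671 = 0.192671

0.192671


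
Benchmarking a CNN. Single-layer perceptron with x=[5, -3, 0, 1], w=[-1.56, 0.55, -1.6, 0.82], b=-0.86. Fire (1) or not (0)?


z = (5)·(-1.56) + (-3)·(0.55) + (0)·(-1.6) + (1)·(0.82) - 0.86
  = -9.49
step(z) = 0 (z<0)

0


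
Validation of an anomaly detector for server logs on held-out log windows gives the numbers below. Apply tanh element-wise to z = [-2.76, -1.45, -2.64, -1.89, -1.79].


tanh(-2.76) = -0.992
tanh(-1.45) = -0.8957
tanh(-2.64) = -0.9899
tanh(-1.89) = -0.9554
tanh(-1.79) = -0.9458
result = [-0.992, -0.8957, -0.9899, -0.9554, -0.9458]

[-0.992, -0.8957, -0.9899, -0.9554, -0.9458]


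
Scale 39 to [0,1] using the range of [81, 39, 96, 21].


min=21, max=96
(39-21)/(96-21) = 18/75 = 0.24

0.24


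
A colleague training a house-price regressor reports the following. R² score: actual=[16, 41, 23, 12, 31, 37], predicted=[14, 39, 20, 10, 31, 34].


ȳ = 26.6667
SS_res = Σ(y-ŷ)² = 30
SS_tot = Σ(y-ȳ)² = 673.33
R² = 1 - SS_res/SS_tot = 1 - 0.0446 = 0.9554

0.9554


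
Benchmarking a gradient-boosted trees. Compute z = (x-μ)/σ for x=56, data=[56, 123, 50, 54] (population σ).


μ = 70.75, σ = 30.2438
z = (56 - 70.75)/30.2438 = -0.4877

-0.4877


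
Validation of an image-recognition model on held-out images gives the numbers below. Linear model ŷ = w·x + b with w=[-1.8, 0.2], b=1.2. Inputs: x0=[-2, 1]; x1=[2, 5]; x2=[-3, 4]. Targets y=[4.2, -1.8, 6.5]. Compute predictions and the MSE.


ŷ0 = (-1.8)·(-2) + (0.2)·(1) + 1.2 = 5.0
ŷ1 = (-1.8)·(2) + (0.2)·(5) + 1.2 = -1.4
ŷ2 = (-1.8)·(-3) + (0.2)·(4) + 1.2 = 7.4
errors² = [0.64, 0.16, 0.81]
MSE = 1.6100/3 = 0.5367

0.5367


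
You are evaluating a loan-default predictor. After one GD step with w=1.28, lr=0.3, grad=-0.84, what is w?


w_new = w - α·∇
= 1.28 - 0.3·-0.84
= 1.28 + 0.252
= 1.532

1.532


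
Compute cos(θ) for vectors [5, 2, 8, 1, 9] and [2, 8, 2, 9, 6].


A·B = 5·2 + 2·8 + 8·2 + 1·9 + 9·6 = 105
‖A‖ = √175 = 13.2288, ‖B‖ = √189 = 13.7477
cos = 105/(√175·√189) = 105/√33075 = 0.5774

0.5774


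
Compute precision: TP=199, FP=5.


Precision = TP/(TP+FP)
= 199/(199+5)
= 199/204 = 97.55%

97.55%


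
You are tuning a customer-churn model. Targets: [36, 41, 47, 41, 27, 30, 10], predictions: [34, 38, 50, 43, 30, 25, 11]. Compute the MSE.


Squared errors: (36-34)²=4, (41-38)²=9, (47-50)²=9, (41-43)²=4, (27-30)²=9, (30-25)²=25, (10-11)²=1
Sum = 61
MSE = 61/7 = 61/7

61/7


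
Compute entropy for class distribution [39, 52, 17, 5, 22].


Probabilities: [39/135, 52/135, 17/135, 5/135, 22/135] ≈ [0.2889, 0.3852, 0.1259, 0.037, 0.163]
H = -((39/135)·log₂(39/135) + (52/135)·log₂(52/135) + (17/135)·log₂(17/135) + (5/135)·log₂(5/135) + (22/135)·log₂(22/135))
  = 2.0268 bits

2.0268 bits


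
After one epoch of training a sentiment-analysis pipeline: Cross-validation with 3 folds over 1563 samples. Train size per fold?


Fold size = 1563/3 = 521
Training per fold = 1563 - 521 = 1042

1042


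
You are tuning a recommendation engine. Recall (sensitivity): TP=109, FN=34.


Recall = TP/(TP+FN)
= 109/(109+34)
= 109/143 = 76.22%

76.22%


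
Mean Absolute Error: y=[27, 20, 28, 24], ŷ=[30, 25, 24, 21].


Absolute errors: |27-30|=3, |20-25|=5, |28-24|=4, |24-21|=3
Sum = 15
MAE = 15/4 = 15/4

15/4


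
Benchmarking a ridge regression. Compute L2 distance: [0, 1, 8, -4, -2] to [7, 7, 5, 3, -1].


d = √((0-7)² + (1-7)² + (8-5)² + (-4-3)² + (-2+ 1)²)
  = √(49 + 36 + 9 + 49 + 1)
  = √144 = 12.0

12.0


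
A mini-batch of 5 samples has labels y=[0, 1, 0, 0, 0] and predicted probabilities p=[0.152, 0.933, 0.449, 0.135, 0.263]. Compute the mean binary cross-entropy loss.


L[0] = -ln(1-0.152) = -ln(0.848) = 0.1649
L[1] = -ln(0.933) = 0.0694
L[2] = -ln(1-0.449) = -ln(0.551) = 0.596
L[3] = -ln(1-0.135) = -ln(0.865) = 0.145
L[4] = -ln(1-0.263) = -ln(0.737) = 0.3052
mean = (0.1649 + 0.0694 + 0.596 + 0.145 + 0.3052)/5 = 0.2561

0.2561


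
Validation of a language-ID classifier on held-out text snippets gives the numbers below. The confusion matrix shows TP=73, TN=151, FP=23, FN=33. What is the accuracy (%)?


Accuracy = (TP+TN)/(TP+TN+FP+FN)
= (73+151)/(280)
= 224/280 = 80.0%

80.0%


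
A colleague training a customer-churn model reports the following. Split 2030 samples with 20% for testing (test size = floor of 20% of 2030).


Test = ⌊2030·20/100⌋ = 406
Train = 2030 - 406 = 1624

Train: 1624, Test: 406


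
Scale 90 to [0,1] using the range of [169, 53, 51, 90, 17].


min=17, max=169
(90-17)/(169-17) = 73/152 = 0.4803

0.4803


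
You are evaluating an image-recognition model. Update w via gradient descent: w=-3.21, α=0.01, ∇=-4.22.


w_new = w - α·∇
= -3.21 - 0.01·-4.22
= -3.21 + 0.0422
= -3.1678

-3.1678


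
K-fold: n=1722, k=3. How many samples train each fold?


Fold size = 1722/3 = 574
Training per fold = 1722 - 574 = 1148

1148


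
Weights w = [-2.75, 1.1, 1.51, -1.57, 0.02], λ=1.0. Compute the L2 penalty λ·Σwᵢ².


‖w‖₂² = (-2.75)² + (1.1)² + (1.51)² + (-1.57)² + (0.02)²
     = 7.5625 + 1.21 + 2.2801 + 2.4649 + 0.0004
     = 13.5179
λ·‖w‖₂² = 1.0·13.5179 = 13.5179

13.5179


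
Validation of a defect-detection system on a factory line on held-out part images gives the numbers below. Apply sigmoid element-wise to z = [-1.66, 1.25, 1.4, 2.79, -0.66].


σ(-1.66) = 1/(1+e^1.66) = 0.1598
σ(1.25) = 1/(1+e^-1.25) = 0.7773
σ(1.4) = 1/(1+e^-1.4) = 0.8022
σ(2.79) = 1/(1+e^-2.79) = 0.9421
σ(-0.66) = 1/(1+e^0.66) = 0.3407
result = [0.1598, 0.7773, 0.8022, 0.9421, 0.3407]

[0.1598, 0.7773, 0.8022, 0.9421, 0.3407]


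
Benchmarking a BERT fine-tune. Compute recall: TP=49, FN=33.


Recall = TP/(TP+FN)
= 49/(49+33)
= 49/82 = 59.76%

59.76%


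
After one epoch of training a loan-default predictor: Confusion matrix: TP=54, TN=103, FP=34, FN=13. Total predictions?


Total = TP + TN + FP + FN
= 54 + 103 + 34 + 13
= 204
(Predicted positive: 88, predicted negative: 116)

204


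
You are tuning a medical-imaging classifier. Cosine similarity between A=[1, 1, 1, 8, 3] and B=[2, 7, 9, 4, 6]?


A·B = 1·2 + 1·7 + 1·9 + 8·4 + 3·6 = 68
‖A‖ = √76 = 8.7178, ‖B‖ = √186 = 13.6382
cos = 68/(√76·√186) = 68/√14136 = 0.5719

0.5719


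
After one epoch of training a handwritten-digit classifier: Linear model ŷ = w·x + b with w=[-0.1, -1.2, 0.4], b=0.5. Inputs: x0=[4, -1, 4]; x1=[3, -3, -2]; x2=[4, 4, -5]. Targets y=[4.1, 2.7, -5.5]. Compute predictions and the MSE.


ŷ0 = (-0.1)·(4) + (-1.2)·(-1) + (0.4)·(4) + 0.5 = 2.9
ŷ1 = (-0.1)·(3) + (-1.2)·(-3) + (0.4)·(-2) + 0.5 = 3.0
ŷ2 = (-0.1)·(4) + (-1.2)·(4) + (0.4)·(-5) + 0.5 = -6.7
errors² = [1.44, 0.09, 1.44]
MSE = 2.9700/3 = 0.99

0.99


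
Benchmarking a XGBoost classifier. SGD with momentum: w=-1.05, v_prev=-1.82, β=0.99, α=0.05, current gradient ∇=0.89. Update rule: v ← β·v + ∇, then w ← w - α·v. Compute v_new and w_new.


v_new = 0.99·-1.82 + 0.89 = -1.8018 + 0.89 = -0.9118
w_new = -1.05 - 0.05·-0.9118 = -1.05 + 0.04559 = -1.00441

v_new=-0.9118, w_new=-1.00441


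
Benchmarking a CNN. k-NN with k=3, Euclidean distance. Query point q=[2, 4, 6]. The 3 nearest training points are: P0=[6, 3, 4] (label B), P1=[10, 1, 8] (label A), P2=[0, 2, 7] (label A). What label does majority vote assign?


d(q,P0) = 4.5826  (label B)
d(q,P1) = 8.775  (label A)
d(q,P2) = 3.0  (label A)
Votes: A=2, B=1
Majority → A

A


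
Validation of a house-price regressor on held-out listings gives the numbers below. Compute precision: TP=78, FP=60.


Precision = TP/(TP+FP)
= 78/(78+60)
= 78/138 = 56.52%

56.52%


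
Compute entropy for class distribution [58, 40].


Probabilities: [58/98, 40/98] ≈ [0.5918, 0.4082]
H = -((58/98)·log₂(58/98) + (40/98)·log₂(40/98))
  = 0.9755 bits

0.9755 bits


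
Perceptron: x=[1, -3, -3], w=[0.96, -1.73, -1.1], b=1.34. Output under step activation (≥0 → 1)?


z = (1)·(0.96) + (-3)·(-1.73) + (-3)·(-1.1) + 1.34
  = 10.79
step(z) = 1 (z≥0)

1


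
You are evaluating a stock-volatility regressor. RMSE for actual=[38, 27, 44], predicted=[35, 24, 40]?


MSE = 34/3 = 11.3333
RMSE = √(34/3) = 3.3665

3.3665


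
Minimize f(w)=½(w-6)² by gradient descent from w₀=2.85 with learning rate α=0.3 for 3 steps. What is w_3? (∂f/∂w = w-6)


step 1: grad = 2.85-6 = -3.15; w = 2.85 - 0.3·(-3.15) = 3.795
step 2: grad = 3.795-6 = -2.205; w = 3.795 - 0.3·(-2.205) = 4.4565
step 3: grad = 4.4565-6 = -1.5435; w = 4.4565 - 0.3·(-1.5435) = 4.91955

4.91955


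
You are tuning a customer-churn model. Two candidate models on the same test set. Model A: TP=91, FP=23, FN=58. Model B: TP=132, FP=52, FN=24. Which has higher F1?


Model A: P=91/114=0.7982, R=91/149=0.6107, F1=2PR/(P+R)=2TP/(2TP+FP+FN)=182/263=0.692
Model B: P=132/184=0.7174, R=132/156=0.8462, F1=2PR/(P+R)=2TP/(2TP+FP+FN)=264/340=0.7765
0.692 < 0.7765 → Model B

Model B


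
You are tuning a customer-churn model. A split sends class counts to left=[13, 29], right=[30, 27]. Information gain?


Parent = [43, 56], H_parent = 0.9875
H_left = 0.8926 (n=42), H_right = 0.998 (n=57)
H_children = (42/99)·0.8926 + (57/99)·0.998 = 0.9533
IG = 0.9875 - 0.9533 = 0.0342

0.0342


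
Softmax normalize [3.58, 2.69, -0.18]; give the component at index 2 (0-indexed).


Exponentials: e^3.58=35.8735, e^2.69=14.7317, e^-0.18=0.8353
Sum = 51.4405
Softmax = [0.6974, 0.2864, 0.0162]
p[2] = 0.8353/51.4405 = 0.0162

0.0162


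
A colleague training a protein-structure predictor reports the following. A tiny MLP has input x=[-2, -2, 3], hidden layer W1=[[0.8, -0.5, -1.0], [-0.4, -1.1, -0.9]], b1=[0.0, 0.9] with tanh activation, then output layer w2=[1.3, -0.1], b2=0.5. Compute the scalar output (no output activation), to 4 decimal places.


z1[0] = (0.8)·(-2) + (-0.5)·(-2) + (-1.0)·(3) + 0.0 = -3.6
z1[1] = (-0.4)·(-2) + (-1.1)·(-2) + (-0.9)·(3) + 0.9 = 1.2
h = tanh(z1) = [-0.9985, 0.8337]
output = (1.3)·(-0.9985) + (-0.1)·(0.8337) + 0.5 = -0.8814

-0.8814


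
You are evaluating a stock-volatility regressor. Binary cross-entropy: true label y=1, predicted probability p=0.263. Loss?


BCE = -[y·ln(p) + (1-y)·ln(1-p)]
= -1·ln(0.263) - 0
= -ln(0.263) = 1.3356

1.3356


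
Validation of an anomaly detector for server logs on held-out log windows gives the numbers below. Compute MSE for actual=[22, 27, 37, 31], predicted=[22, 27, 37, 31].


Squared errors: (22-22)²=0, (27-27)²=0, (37-37)²=0, (31-31)²=0
Sum = 0
MSE = 0/4 = 0

0


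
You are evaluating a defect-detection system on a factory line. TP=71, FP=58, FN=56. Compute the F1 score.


Precision = 71/129 = 0.5504
Recall = 71/127 = 0.5591
F1 = 2·P·R/(P+R) = 2·TP/(2·TP+FP+FN) = 142/(142+58+56) = 142/256 = 0.5547

0.5547


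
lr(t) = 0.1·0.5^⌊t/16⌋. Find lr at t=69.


n_drops = ⌊69/16⌋ = 4
lr = 0.1·0.5^4 = 0.1·0.0625 = 0.00625

0.00625


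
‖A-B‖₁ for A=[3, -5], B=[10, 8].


d = |3-10| + |-5-8|
  = 7 + 13
  = 20

20


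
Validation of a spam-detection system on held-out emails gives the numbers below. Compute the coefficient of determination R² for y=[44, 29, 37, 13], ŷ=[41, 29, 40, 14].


ȳ = 30.75
SS_res = Σ(y-ŷ)² = 19
SS_tot = Σ(y-ȳ)² = 532.75
R² = 1 - SS_res/SS_tot = 1 - 0.0357 = 0.9643

0.9643


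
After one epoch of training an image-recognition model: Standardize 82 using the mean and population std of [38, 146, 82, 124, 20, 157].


μ = 94.5, σ = 52.1656
z = (82 - 94.5)/52.1656 = -0.2396

-0.2396


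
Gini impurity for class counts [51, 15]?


Probabilities: [51/66, 15/66] ≈ [0.7727, 0.2273]
Σpᵢ² = (2601 + 225)/66² = 2826/4356
Gini = 1 - Σpᵢ² = 1 - 2826/4356 = 0.3512

0.3512


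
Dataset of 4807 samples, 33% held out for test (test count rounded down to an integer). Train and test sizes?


Test = ⌊4807·33/100⌋ = 1586
Train = 4807 - 1586 = 3221

Train: 3221, Test: 1586


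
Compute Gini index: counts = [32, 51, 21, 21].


Probabilities: [32/125, 51/125, 21/125, 21/125] ≈ [0.256, 0.408, 0.168, 0.168]
Σpᵢ² = (1024 + 2601 + 441 + 441)/125² = 4507/15625
Gini = 1 - Σpᵢ² = 1 - 4507/15625 = 0.7116

0.7116


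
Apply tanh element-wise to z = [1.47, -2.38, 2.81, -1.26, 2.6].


tanh(1.47) = 0.8996
tanh(-2.38) = -0.983
tanh(2.81) = 0.9928
tanh(-1.26) = -0.8511
tanh(2.6) = 0.989
result = [0.8996, -0.983, 0.9928, -0.8511, 0.989]

[0.8996, -0.983, 0.9928, -0.8511, 0.989]


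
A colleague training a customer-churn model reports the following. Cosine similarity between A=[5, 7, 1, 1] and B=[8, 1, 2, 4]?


A·B = 5·8 + 7·1 + 1·2 + 1·4 = 53
‖A‖ = √76 = 8.7178, ‖B‖ = √85 = 9.2195
cos = 53/(√76·√85) = 53/√6460 = 0.6594

0.6594


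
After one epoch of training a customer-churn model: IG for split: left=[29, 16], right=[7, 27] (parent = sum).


Parent = [36, 43], H_parent = 0.9943
H_left = 0.9389 (n=45), H_right = 0.7335 (n=34)
H_children = (45/79)·0.9389 + (34/79)·0.7335 = 0.8505
IG = 0.9943 - 0.8505 = 0.1438

0.1438


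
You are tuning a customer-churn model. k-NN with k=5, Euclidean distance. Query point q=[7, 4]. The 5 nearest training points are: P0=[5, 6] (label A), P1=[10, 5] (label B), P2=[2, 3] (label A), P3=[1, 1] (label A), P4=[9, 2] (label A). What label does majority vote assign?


d(q,P0) = 2.8284  (label A)
d(q,P1) = 3.1623  (label B)
d(q,P2) = 5.099  (label A)
d(q,P3) = 6.7082  (label A)
d(q,P4) = 2.8284  (label A)
Votes: A=4, B=1
Majority → A

A


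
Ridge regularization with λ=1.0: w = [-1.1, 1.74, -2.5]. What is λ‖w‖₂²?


‖w‖₂² = (-1.1)² + (1.74)² + (-2.5)²
     = 1.21 + 3.0276 + 6.25
     = 10.4876
λ·‖w‖₂² = 1.0·10.4876 = 10.4876

10.4876


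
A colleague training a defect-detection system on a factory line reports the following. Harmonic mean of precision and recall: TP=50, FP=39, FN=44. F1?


Precision = 50/89 = 0.5618
Recall = 50/94 = 0.5319
F1 = 2·P·R/(P+R) = 2·TP/(2·TP+FP+FN) = 100/(100+39+44) = 100/183 = 0.5464

0.5464


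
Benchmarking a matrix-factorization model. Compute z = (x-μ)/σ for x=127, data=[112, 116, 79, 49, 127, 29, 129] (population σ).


μ = 91.5714, σ = 36.9473
z = (127 - 91.5714)/36.9473 = 0.9589

0.9589


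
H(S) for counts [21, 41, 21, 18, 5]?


Probabilities: [21/106, 41/106, 21/106, 18/106, 5/106] ≈ [0.1981, 0.3868, 0.1981, 0.1698, 0.0472]
H = -((21/106)·log₂(21/106) + (41/106)·log₂(41/106) + (21/106)·log₂(21/106) + (18/106)·log₂(18/106) + (5/106)·log₂(5/106))
  = 2.0977 bits

2.0977 bits


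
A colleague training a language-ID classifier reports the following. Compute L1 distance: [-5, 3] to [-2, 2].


d = |-5+ 2| + |3-2|
  = 3 + 1
  = 4

4


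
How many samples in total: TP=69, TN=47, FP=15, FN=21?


Total = TP + TN + FP + FN
= 69 + 47 + 15 + 21
= 152
(Predicted positive: 84, predicted negative: 68)

152


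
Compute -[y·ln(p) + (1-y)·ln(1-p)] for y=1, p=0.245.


BCE = -[y·ln(p) + (1-y)·ln(1-p)]
= -1·ln(0.245) - 0
= -ln(0.245) = 1.4065

1.4065


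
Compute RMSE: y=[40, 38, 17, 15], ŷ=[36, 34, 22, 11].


MSE = 73/4 = 18.25
RMSE = √(73/4) = 4.272

4.272


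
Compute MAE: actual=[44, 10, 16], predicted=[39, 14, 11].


Absolute errors: |44-39|=5, |10-14|=4, |16-11|=5
Sum = 14
MAE = 14/3 = 14/3

14/3


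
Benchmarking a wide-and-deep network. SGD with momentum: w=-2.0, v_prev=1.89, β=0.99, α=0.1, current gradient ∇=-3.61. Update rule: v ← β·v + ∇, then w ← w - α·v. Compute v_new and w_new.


v_new = 0.99·1.89 - 3.61 = 1.8711 - 3.61 = -1.7389
w_new = -2.0 - 0.1·-1.7389 = -2.0 + 0.17389 = -1.82611

v_new=-1.7389, w_new=-1.82611


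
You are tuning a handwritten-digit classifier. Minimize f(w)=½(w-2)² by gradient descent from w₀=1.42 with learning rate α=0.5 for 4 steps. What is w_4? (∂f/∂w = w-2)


step 1: grad = 1.42-2 = -0.58; w = 1.42 - 0.5·(-0.58) = 1.71
step 2: grad = 1.71-2 = -0.29; w = 1.71 - 0.5·(-0.29) = 1.855
step 3: grad = 1.855-2 = -0.145; w = 1.855 - 0.5·(-0.145) = 1.9275
step 4: grad = 1.9275-2 = -0.0725; w = 1.9275 - 0.5·(-0.0725) = 1.96375

1.96375


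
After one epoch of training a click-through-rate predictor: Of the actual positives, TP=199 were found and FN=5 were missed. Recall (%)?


Recall = TP/(TP+FN)
= 199/(199+5)
= 199/204 = 97.55%

97.55%


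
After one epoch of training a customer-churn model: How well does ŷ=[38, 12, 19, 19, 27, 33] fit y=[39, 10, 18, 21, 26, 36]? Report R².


ȳ = 25
SS_res = Σ(y-ŷ)² = 20
SS_tot = Σ(y-ȳ)² = 608
R² = 1 - SS_res/SS_tot = 1 - 0.0329 = 0.9671

0.9671


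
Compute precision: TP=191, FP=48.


Precision = TP/(TP+FP)
= 191/(191+48)
= 191/239 = 79.92%

79.92%


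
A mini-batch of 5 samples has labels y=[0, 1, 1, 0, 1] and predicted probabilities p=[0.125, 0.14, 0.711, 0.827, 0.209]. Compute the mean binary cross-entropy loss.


L[0] = -ln(1-0.125) = -ln(0.875) = 0.1335
L[1] = -ln(0.14) = 1.9661
L[2] = -ln(0.711) = 0.3411
L[3] = -ln(1-0.827) = -ln(0.173) = 1.7545
L[4] = -ln(0.209) = 1.5654
mean = (0.1335 + 1.9661 + 0.3411 + 1.7545 + 1.5654)/5 = 1.1521

1.1521


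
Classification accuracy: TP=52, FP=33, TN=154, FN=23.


Accuracy = (TP+TN)/(TP+TN+FP+FN)
= (52+154)/(262)
= 206/262 = 78.63%

78.63%


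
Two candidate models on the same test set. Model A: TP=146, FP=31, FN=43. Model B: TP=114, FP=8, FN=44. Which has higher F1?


Model A: P=146/177=0.8249, R=146/189=0.7725, F1=2PR/(P+R)=2TP/(2TP+FP+FN)=292/366=0.7978
Model B: P=114/122=0.9344, R=114/158=0.7215, F1=2PR/(P+R)=2TP/(2TP+FP+FN)=228/280=0.8143
0.7978 < 0.8143 → Model B

Model B


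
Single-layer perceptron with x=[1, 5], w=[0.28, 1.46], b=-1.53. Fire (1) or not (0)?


z = (1)·(0.28) + (5)·(1.46) - 1.53
  = 6.05
step(z) = 1 (z≥0)

1


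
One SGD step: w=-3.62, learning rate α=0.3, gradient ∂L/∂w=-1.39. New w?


w_new = w - α·∇
= -3.62 - 0.3·-1.39
= -3.62 + 0.417
= -3.203

-3.203


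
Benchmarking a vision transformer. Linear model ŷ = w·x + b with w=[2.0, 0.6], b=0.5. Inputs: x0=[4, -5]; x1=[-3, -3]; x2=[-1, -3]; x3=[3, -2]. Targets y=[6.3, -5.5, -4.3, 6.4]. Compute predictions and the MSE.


ŷ0 = (2.0)·(4) + (0.6)·(-5) + 0.5 = 5.5
ŷ1 = (2.0)·(-3) + (0.6)·(-3) + 0.5 = -7.3
ŷ2 = (2.0)·(-1) + (0.6)·(-3) + 0.5 = -3.3
ŷ3 = (2.0)·(3) + (0.6)·(-2) + 0.5 = 5.3
errors² = [0.64, 3.24, 1.0, 1.21]
MSE = 6.0900/4 = 1.5225

1.5225


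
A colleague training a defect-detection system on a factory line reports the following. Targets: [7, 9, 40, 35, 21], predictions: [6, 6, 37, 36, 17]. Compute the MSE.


Squared errors: (7-6)²=1, (9-6)²=9, (40-37)²=9, (35-36)²=1, (21-17)²=16
Sum = 36
MSE = 36/5 = 36/5

36/5


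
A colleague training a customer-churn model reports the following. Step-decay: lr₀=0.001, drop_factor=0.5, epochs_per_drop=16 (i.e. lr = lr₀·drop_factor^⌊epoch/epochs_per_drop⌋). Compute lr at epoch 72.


n_drops = ⌊72/16⌋ = 4
lr = 0.001·0.5^4 = 0.001·0.0625 = 0.0000625

0.0000625


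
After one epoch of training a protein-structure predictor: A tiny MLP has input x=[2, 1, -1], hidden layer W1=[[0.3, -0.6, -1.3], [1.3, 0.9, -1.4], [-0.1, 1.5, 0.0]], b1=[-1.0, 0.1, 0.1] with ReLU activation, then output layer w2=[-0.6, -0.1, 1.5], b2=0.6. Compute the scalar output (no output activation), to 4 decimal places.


z1[0] = (0.3)·(2) + (-0.6)·(1) + (-1.3)·(-1) - 1.0 = 0.3
z1[1] = (1.3)·(2) + (0.9)·(1) + (-1.4)·(-1) + 0.1 = 5.0
z1[2] = (-0.1)·(2) + (1.5)·(1) + (0.0)·(-1) + 0.1 = 1.4
h = ReLU(z1) = [0.3, 5.0, 1.4]
output = (-0.6)·(0.3) + (-0.1)·(5.0) + (1.5)·(1.4) + 0.6 = 2.02

2.02


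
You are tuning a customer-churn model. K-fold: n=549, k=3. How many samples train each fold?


Fold size = 549/3 = 183
Training per fold = 549 - 183 = 366

366


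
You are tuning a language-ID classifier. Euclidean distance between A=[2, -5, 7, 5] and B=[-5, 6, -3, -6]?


d = √((2+ 5)² + (-5-6)² + (7+ 3)² + (5+ 6)²)
  = √(49 + 121 + 100 + 121)
  = √391 = 19.7737

19.7737


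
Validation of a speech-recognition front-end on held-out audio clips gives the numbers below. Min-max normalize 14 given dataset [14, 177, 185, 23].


min=14, max=185
(14-14)/(185-14) = 0/171 = 0.0

0.0


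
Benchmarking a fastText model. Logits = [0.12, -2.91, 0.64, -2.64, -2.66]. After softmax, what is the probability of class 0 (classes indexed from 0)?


Exponentials: e^0.12=1.1275, e^-2.91=0.0545, e^0.64=1.8965, e^-2.64=0.0714, e^-2.66=0.0699
Sum = 3.2198
Softmax = [0.3502, 0.0169, 0.589, 0.0222, 0.0217]
p[0] = 1.1275/3.2198 = 0.3502

0.3502


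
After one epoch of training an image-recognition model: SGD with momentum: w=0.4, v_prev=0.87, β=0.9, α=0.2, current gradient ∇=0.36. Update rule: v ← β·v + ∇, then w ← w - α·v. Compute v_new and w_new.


v_new = 0.9·0.87 + 0.36 = 0.783 + 0.36 = 1.143
w_new = 0.4 - 0.2·1.143 = 0.4 - 0.2286 = 0.1714

v_new=1.143, w_new=0.1714


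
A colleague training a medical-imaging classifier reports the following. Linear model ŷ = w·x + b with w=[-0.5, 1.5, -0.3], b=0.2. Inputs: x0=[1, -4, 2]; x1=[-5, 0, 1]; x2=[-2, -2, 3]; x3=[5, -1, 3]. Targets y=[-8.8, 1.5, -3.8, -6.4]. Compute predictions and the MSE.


ŷ0 = (-0.5)·(1) + (1.5)·(-4) + (-0.3)·(2) + 0.2 = -6.9
ŷ1 = (-0.5)·(-5) + (1.5)·(0) + (-0.3)·(1) + 0.2 = 2.4
ŷ2 = (-0.5)·(-2) + (1.5)·(-2) + (-0.3)·(3) + 0.2 = -2.7
ŷ3 = (-0.5)·(5) + (1.5)·(-1) + (-0.3)·(3) + 0.2 = -4.7
errors² = [3.61, 0.81, 1.21, 2.89]
MSE = 8.5200/4 = 2.13

2.13


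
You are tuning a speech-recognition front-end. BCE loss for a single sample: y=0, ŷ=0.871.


BCE = -[y·ln(p) + (1-y)·ln(1-p)]
= -0 - 1·ln(1-0.871)
= -ln(0.129) = 2.0479

2.0479


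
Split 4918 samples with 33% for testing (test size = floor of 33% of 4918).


Test = ⌊4918·33/100⌋ = 1622
Train = 4918 - 1622 = 3296

Train: 3296, Test: 1622


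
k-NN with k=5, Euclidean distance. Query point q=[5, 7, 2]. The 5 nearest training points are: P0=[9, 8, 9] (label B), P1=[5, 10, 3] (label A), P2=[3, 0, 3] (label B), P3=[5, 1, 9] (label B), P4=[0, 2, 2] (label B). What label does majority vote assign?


d(q,P0) = 8.124  (label B)
d(q,P1) = 3.1623  (label A)
d(q,P2) = 7.3485  (label B)
d(q,P3) = 9.2195  (label B)
d(q,P4) = 7.0711  (label B)
Votes: A=1, B=4
Majority → B

B


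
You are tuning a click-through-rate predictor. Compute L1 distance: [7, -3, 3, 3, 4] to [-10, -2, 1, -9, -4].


d = |7+ 10| + |-3+ 2| + |3-1| + |3+ 9| + |4+ 4|
  = 17 + 1 + 2 + 12 + 8
  = 40

40


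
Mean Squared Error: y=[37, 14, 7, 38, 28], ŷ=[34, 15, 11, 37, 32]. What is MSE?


Squared errors: (37-34)²=9, (14-15)²=1, (7-11)²=16, (38-37)²=1, (28-32)²=16
Sum = 43
MSE = 43/5 = 43/5

43/5


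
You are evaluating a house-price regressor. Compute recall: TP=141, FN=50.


Recall = TP/(TP+FN)
= 141/(141+50)
= 141/191 = 73.82%

73.82%


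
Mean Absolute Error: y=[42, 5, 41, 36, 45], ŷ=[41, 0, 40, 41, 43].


Absolute errors: |42-41|=1, |5-0|=5, |41-40|=1, |36-41|=5, |45-43|=2
Sum = 14
MAE = 14/5 = 14/5

14/5


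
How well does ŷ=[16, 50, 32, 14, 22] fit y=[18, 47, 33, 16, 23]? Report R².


ȳ = 27.4
SS_res = Σ(y-ŷ)² = 19
SS_tot = Σ(y-ȳ)² = 653.2
R² = 1 - SS_res/SS_tot = 1 - 0.0291 = 0.9709

0.9709
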